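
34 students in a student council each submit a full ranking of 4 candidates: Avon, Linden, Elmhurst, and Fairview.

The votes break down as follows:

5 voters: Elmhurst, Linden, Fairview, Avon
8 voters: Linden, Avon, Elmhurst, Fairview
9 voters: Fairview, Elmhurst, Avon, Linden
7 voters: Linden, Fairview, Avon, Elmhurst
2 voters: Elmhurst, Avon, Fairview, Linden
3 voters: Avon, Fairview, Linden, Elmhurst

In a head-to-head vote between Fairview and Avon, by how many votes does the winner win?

8

Ballots ranking Fairview above Avon: 5+9+7 = 21.
Ballots ranking Avon above Fairview: 8+2+3 = 13.
Fairview wins 21–13, a margin of 8.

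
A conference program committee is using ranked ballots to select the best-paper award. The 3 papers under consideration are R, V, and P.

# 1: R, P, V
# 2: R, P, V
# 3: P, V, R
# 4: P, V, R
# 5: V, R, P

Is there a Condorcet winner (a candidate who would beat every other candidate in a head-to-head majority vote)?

No

Head-to-head results (5 voters total):
R vs V: V wins 3–2.
R vs P: R wins 3–2.
V vs P: P wins 4–1.
No candidate beats all others: R beats P beats V beats R, a majority cycle.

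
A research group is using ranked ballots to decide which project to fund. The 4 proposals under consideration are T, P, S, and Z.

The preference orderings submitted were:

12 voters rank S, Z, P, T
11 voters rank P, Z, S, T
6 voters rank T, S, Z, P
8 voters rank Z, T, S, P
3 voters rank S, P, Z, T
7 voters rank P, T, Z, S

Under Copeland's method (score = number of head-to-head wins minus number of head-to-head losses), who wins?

Pairwise results:
  T vs P: P wins 33–14.
  T vs S: S wins 26–21.
  T vs Z: Z wins 34–13.
  P vs S: S wins 29–18.
  P vs Z: Z wins 26–21.
  S vs Z: Z wins 26–21.
Copeland scores (wins − losses):
  T: 0 − 3 = -3
  P: 1 − 2 = -1
  S: 2 − 1 = 1
  Z: 3 − 0 = 3
Z has the best Copeland score.

Z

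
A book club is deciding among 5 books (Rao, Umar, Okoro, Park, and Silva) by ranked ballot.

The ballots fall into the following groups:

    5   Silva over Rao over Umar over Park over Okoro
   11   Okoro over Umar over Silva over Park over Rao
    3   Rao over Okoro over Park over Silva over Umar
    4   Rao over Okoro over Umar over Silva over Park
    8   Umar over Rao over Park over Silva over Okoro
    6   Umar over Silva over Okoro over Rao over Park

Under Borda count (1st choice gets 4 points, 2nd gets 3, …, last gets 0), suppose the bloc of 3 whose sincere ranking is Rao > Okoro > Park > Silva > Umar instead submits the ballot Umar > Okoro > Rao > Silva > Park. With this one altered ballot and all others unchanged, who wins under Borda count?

Borda totals with the altered ballot: Rao 67, Umar 119, Okoro 77, Park 32, Silva 75.
The winner is unchanged: still Umar.

Umar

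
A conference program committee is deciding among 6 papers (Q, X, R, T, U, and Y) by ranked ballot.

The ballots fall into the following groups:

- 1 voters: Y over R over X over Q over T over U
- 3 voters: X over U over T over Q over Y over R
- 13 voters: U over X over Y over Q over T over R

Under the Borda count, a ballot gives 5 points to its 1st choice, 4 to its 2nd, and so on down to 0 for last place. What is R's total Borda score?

4

Borda scores:
  Q: 2 + 3·2 + 13·2 = 34
  X: 3 + 3·5 + 13·4 = 70
  R: 4 + 3·0 + 13·0 = 4
  T: 1 + 3·3 + 13·1 = 23
  U: 0 + 3·4 + 13·5 = 77
  Y: 5 + 3·1 + 13·3 = 47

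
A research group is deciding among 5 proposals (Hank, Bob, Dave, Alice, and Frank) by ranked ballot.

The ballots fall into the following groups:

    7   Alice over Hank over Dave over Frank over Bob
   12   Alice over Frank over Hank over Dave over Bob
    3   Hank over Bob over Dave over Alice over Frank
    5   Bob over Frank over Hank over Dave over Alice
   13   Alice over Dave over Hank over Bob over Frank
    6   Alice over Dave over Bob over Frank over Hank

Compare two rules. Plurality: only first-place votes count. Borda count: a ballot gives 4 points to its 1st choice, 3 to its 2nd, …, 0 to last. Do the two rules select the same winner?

Yes

Plurality first-place counts: Hank 3, Bob 5, Dave 0, Alice 38, Frank 0 → Alice.
Borda totals: Hank 93, Bob 54, Dave 94, Alice 155, Frank 64 → Alice.
The two rules agree on Alice.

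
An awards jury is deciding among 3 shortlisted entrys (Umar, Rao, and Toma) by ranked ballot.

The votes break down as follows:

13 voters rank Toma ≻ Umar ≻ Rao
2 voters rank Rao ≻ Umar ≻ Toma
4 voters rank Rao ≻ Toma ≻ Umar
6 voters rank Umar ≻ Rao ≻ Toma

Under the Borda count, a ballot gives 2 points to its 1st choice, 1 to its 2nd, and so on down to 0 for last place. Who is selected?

Borda scores:
  Umar: 13·1 + 2·1 + 4·0 + 6·2 = 27
  Rao: 13·0 + 2·2 + 4·2 + 6·1 = 18
  Toma: 13·2 + 2·0 + 4·1 + 6·0 = 30
Toma has the highest total.

Toma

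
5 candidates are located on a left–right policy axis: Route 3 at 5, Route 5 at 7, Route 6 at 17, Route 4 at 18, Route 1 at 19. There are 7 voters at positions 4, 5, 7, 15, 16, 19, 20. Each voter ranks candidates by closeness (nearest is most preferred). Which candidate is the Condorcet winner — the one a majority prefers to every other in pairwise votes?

With single-peaked preferences on a line, the Condorcet winner is the candidate closest to the median voter.
The median voter (position 15) is closest to Route 6 at 17.
Check: Route 6 vs Route 1 — voters closer to Route 6: 5 of 7.

Route 6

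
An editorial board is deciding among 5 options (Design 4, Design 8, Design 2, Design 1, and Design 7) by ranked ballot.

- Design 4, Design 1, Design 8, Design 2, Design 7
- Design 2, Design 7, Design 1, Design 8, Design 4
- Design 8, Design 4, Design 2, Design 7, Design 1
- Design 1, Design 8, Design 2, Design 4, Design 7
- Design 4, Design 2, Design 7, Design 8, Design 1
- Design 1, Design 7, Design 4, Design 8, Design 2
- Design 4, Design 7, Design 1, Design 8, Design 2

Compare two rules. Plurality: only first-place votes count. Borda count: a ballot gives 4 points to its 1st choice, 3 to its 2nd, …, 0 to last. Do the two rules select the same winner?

Yes

Plurality first-place counts: Design 4 3, Design 8 1, Design 2 1, Design 1 2, Design 7 0 → Design 4.
Borda totals: Design 4 18, Design 8 13, Design 2 12, Design 1 15, Design 7 12 → Design 4.
The two rules agree on Design 4.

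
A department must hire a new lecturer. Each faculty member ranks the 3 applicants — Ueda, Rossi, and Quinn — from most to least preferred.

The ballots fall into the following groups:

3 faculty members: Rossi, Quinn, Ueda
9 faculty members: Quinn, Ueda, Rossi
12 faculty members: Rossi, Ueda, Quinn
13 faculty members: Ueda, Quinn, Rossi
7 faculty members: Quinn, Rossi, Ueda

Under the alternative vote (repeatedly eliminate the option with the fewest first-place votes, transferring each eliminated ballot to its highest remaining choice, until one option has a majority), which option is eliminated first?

Round 1: Quinn 16, Rossi 15, Ueda 13. Ueda has the fewest and is eliminated.
Round 2: Quinn 29, Rossi 15. Quinn has a majority.

Ueda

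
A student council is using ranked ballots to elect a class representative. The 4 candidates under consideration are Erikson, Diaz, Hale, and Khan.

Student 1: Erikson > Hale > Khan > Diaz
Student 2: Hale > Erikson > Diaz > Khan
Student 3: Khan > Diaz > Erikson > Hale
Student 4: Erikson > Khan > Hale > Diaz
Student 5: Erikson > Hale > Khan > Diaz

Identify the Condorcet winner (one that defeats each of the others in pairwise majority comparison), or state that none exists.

Head-to-head results (5 voters total):
Erikson vs Diaz: Erikson wins 4–1.
Erikson vs Hale: Erikson wins 4–1.
Erikson vs Khan: Erikson wins 4–1.
Diaz vs Hale: Hale wins 4–1.
Diaz vs Khan: Khan wins 4–1.
Hale vs Khan: Hale wins 3–2.
Erikson beats each rival — Diaz (4–1), Hale (4–1), Khan (4–1) — so Erikson is the Condorcet winner.

Erikson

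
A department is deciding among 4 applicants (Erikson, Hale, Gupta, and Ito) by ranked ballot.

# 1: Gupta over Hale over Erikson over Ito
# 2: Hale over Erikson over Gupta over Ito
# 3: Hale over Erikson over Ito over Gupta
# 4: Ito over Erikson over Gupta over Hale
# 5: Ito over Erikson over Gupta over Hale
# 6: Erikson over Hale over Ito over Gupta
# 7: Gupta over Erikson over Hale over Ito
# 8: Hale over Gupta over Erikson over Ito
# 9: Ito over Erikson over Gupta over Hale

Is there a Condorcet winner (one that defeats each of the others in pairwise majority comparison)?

Head-to-head results (9 voters total):
Erikson vs Hale: Erikson wins 5–4.
Erikson vs Gupta: Erikson wins 6–3.
Erikson vs Ito: Erikson wins 6–3.
Hale vs Gupta: Gupta wins 5–4.
Hale vs Ito: Hale wins 6–3.
Gupta vs Ito: Ito wins 5–4.
Erikson beats each rival — Hale (5–4), Gupta (6–3), Ito (6–3) — so Erikson is the Condorcet winner.

Yes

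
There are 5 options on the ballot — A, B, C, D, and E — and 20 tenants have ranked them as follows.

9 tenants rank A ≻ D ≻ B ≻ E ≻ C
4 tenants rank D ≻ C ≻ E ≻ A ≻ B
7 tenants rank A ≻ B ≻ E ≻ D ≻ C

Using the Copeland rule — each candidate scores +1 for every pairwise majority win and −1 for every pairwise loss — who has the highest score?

Pairwise results:
  A vs B: A wins 20–0.
  A vs C: A wins 16–4.
  A vs D: A wins 16–4.
  A vs E: A wins 16–4.
  B vs C: B wins 16–4.
  B vs D: D wins 13–7.
  B vs E: B wins 16–4.
  C vs D: D wins 20–0.
  C vs E: E wins 16–4.
  D vs E: D wins 13–7.
Copeland scores (wins − losses):
  A: 4 − 0 = 4
  B: 2 − 2 = 0
  C: 0 − 4 = -4
  D: 3 − 1 = 2
  E: 1 − 3 = -2
A has the best Copeland score.

A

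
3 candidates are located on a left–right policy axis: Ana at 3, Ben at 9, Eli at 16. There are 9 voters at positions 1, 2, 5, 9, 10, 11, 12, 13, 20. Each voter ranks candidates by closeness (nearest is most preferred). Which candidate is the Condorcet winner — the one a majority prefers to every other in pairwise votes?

Ben

With single-peaked preferences on a line, the Condorcet winner is the candidate closest to the median voter.
The median voter (position 10) is closest to Ben at 9.
Check: Ben vs Eli — voters closer to Ben: 7 of 9.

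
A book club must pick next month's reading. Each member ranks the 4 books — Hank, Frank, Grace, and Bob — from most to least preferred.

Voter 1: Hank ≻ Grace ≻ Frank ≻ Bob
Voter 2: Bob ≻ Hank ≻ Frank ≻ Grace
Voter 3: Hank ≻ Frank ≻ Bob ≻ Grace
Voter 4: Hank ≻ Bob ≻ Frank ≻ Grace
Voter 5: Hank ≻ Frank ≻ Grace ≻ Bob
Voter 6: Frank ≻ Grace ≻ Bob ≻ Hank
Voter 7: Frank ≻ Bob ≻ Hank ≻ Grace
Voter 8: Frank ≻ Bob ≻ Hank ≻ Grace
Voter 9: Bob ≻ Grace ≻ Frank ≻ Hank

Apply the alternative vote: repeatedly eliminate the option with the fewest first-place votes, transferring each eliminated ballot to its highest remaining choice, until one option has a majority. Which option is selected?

Round 1: Hank 4, Frank 3, Bob 2, Grace 0. Grace has the fewest and is eliminated.
Round 2: Hank 4, Frank 3, Bob 2. Bob has the fewest and is eliminated.
Round 3: Hank 5, Frank 4. Hank has a majority.

Hank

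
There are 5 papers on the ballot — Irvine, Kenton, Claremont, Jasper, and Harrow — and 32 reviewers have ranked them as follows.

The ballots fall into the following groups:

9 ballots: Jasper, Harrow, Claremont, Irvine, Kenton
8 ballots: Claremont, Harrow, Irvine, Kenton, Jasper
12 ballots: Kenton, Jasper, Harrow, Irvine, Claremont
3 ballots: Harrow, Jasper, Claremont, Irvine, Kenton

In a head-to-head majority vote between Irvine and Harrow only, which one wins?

Ballots ranking Irvine above Harrow: 0.
Ballots ranking Harrow above Irvine: 9+8+12+3 = 32.
Harrow wins the head-to-head, 32–0.

Harrow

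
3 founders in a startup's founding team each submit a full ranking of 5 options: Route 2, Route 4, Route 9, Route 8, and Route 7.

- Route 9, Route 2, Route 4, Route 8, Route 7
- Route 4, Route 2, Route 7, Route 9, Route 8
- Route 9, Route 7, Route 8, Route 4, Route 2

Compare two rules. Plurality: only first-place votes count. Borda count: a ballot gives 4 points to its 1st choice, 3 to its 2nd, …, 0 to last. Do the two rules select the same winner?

Yes

Plurality first-place counts: Route 2 0, Route 4 1, Route 9 2, Route 8 0, Route 7 0 → Route 9.
Borda totals: Route 2 6, Route 4 7, Route 9 9, Route 8 3, Route 7 5 → Route 9.
The two rules agree on Route 9.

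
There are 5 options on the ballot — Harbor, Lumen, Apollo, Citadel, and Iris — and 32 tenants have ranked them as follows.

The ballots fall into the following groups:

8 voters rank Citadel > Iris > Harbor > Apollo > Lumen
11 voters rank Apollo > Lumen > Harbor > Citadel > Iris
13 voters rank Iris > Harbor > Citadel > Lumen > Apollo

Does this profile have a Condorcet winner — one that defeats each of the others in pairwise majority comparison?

No

Head-to-head results (32 voters total):
Harbor vs Lumen: Harbor wins 21–11.
Harbor vs Apollo: Harbor wins 21–11.
Harbor vs Citadel: Harbor wins 24–8.
Harbor vs Iris: Iris wins 21–11.
Lumen vs Apollo: Apollo wins 19–13.
Lumen vs Citadel: Citadel wins 21–11.
Lumen vs Iris: Iris wins 21–11.
Apollo vs Citadel: Citadel wins 21–11.
Apollo vs Iris: Iris wins 21–11.
Citadel vs Iris: Citadel wins 19–13.
No candidate beats all others: Harbor beats Citadel beats Iris beats Harbor, a majority cycle.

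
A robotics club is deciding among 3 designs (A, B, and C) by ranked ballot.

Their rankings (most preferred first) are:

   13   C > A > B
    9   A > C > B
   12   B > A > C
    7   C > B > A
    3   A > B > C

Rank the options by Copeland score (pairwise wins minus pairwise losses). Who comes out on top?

Pairwise results:
  A vs B: A wins 25–19.
  A vs C: A wins 24–20.
  B vs C: C wins 29–15.
Copeland scores (wins − losses):
  A: 2 − 0 = 2
  B: 0 − 2 = -2
  C: 1 − 1 = 0
A has the best Copeland score.

A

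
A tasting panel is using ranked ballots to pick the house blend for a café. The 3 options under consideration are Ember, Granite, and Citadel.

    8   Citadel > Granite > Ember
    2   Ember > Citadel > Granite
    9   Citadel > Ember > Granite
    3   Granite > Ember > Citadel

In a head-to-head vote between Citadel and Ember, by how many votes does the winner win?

12

Ballots ranking Citadel above Ember: 8+9 = 17.
Ballots ranking Ember above Citadel: 2+3 = 5.
Citadel wins 17–5, a margin of 12.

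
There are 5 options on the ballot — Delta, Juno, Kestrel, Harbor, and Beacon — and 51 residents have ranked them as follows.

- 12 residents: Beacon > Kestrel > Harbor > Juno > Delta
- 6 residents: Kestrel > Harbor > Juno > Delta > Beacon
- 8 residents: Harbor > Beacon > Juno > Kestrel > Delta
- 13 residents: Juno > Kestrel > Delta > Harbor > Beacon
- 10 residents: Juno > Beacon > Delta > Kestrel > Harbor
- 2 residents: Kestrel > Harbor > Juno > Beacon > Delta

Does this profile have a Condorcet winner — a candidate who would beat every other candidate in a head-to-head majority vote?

No

Head-to-head results (51 voters total):
Delta vs Juno: Juno wins 51–0.
Delta vs Kestrel: Kestrel wins 41–10.
Delta vs Harbor: Harbor wins 28–23.
Delta vs Beacon: Beacon wins 32–19.
Juno vs Kestrel: Juno wins 31–20.
Juno vs Harbor: Harbor wins 28–23.
Juno vs Beacon: Juno wins 31–20.
Kestrel vs Harbor: Kestrel wins 43–8.
Kestrel vs Beacon: Beacon wins 30–21.
Harbor vs Beacon: Harbor wins 29–22.
No candidate beats all others: Juno beats Kestrel beats Harbor beats Juno, a majority cycle.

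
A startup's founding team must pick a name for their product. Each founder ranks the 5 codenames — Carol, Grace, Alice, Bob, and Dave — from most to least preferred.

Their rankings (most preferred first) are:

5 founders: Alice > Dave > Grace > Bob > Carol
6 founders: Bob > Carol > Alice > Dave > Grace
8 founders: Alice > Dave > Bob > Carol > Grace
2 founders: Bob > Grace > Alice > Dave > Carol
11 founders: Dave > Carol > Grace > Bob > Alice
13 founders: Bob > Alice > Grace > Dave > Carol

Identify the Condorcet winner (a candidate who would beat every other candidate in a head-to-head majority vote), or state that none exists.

Head-to-head results (45 voters total):
Carol vs Grace: Carol wins 25–20.
Carol vs Alice: Alice wins 28–17.
Carol vs Bob: Bob wins 34–11.
Carol vs Dave: Dave wins 39–6.
Grace vs Alice: Alice wins 32–13.
Grace vs Bob: Bob wins 29–16.
Grace vs Dave: Dave wins 30–15.
Alice vs Bob: Bob wins 32–13.
Alice vs Dave: Alice wins 34–11.
Bob vs Dave: Dave wins 24–21.
No candidate beats all others: Alice beats Dave beats Bob beats Alice, a majority cycle.

No Condorcet winner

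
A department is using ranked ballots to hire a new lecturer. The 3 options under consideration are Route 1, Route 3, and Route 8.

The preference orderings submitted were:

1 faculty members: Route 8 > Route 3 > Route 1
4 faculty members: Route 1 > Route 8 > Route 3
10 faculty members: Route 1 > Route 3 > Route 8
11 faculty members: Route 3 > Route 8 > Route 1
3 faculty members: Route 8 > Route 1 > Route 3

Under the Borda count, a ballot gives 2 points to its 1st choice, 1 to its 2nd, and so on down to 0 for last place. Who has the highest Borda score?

Borda scores:
  Route 1: 0 + 4·2 + 10·2 + 11·0 + 3·1 = 31
  Route 3: 1 + 4·0 + 10·1 + 11·2 + 3·0 = 33
  Route 8: 2 + 4·1 + 10·0 + 11·1 + 3·2 = 23
Route 3 has the highest total.

Route 3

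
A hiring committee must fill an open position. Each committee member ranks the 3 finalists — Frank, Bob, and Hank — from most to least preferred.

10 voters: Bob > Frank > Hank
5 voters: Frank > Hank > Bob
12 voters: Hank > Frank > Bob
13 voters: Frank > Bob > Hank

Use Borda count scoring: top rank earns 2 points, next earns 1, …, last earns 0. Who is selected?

Frank

Borda scores:
  Frank: 10·1 + 5·2 + 12·1 + 13·2 = 58
  Bob: 10·2 + 5·0 + 12·0 + 13·1 = 33
  Hank: 10·0 + 5·1 + 12·2 + 13·0 = 29
Frank has the highest total.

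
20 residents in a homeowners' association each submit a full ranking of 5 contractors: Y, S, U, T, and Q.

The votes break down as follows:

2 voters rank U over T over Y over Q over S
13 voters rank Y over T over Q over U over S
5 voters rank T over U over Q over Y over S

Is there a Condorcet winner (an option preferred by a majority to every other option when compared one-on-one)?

Head-to-head results (20 voters total):
Y vs S: Y wins 20–0.
Y vs U: Y wins 13–7.
Y vs T: Y wins 13–7.
Y vs Q: Y wins 15–5.
S vs U: U wins 20–0.
S vs T: T wins 20–0.
S vs Q: Q wins 20–0.
U vs T: T wins 18–2.
U vs Q: Q wins 13–7.
T vs Q: T wins 20–0.
Y beats each rival — S (20–0), U (13–7), T (13–7), Q (15–5) — so Y is the Condorcet winner.

Yes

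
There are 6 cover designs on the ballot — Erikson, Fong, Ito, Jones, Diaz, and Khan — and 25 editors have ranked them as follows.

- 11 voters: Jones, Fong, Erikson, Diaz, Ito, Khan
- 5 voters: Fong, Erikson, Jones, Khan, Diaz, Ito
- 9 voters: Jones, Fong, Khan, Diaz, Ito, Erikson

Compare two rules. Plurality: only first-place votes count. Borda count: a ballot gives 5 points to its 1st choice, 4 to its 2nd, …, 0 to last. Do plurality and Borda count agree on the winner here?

Yes

Plurality first-place counts: Erikson 0, Fong 5, Ito 0, Jones 20, Diaz 0, Khan 0 → Jones.
Borda totals: Erikson 53, Fong 105, Ito 20, Jones 115, Diaz 45, Khan 37 → Jones.
The two rules agree on Jones.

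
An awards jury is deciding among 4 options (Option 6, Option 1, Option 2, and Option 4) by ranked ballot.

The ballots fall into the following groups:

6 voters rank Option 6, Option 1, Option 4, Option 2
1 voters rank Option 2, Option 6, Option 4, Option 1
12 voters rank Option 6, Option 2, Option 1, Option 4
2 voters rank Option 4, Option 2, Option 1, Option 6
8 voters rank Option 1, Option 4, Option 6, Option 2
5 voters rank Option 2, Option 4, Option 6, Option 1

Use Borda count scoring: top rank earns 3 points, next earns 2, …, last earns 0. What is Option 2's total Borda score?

Borda scores:
  Option 6: 6·3 + 2 + 12·3 + 2·0 + 8·1 + 5·1 = 69
  Option 1: 6·2 + 0 + 12·1 + 2·1 + 8·3 + 5·0 = 50
  Option 2: 6·0 + 3 + 12·2 + 2·2 + 8·0 + 5·3 = 46
  Option 4: 6·1 + 1 + 12·0 + 2·3 + 8·2 + 5·2 = 39

46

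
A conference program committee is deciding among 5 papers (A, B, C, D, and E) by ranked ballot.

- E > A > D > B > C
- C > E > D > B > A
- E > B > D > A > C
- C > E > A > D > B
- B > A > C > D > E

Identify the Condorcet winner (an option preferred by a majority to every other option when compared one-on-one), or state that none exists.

No Condorcet winner

Head-to-head results (5 voters total):
A vs B: B wins 3–2.
A vs C: A wins 3–2.
A vs D: A wins 3–2.
A vs E: E wins 4–1.
B vs C: B wins 3–2.
B vs D: D wins 3–2.
B vs E: E wins 4–1.
C vs D: C wins 3–2.
C vs E: C wins 3–2.
D vs E: E wins 4–1.
No candidate beats all others: A beats D beats B beats A, a majority cycle.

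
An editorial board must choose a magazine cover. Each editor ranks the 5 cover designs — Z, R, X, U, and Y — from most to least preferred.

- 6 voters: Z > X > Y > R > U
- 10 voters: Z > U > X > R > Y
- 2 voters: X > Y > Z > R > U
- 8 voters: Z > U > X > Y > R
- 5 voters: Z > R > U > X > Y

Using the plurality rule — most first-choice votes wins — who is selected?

Z

First-place vote totals:
  Z: 29
  R: 0
  X: 2
  U: 0
  Y: 0
Z has the most first-place votes.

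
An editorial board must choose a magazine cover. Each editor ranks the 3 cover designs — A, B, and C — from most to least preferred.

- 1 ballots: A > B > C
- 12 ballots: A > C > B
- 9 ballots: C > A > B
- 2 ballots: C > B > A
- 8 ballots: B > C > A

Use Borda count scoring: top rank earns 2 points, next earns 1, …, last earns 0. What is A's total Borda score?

Borda scores:
  A: 2 + 12·2 + 9·1 + 2·0 + 8·0 = 35
  B: 1 + 12·0 + 9·0 + 2·1 + 8·2 = 19
  C: 0 + 12·1 + 9·2 + 2·2 + 8·1 = 42

35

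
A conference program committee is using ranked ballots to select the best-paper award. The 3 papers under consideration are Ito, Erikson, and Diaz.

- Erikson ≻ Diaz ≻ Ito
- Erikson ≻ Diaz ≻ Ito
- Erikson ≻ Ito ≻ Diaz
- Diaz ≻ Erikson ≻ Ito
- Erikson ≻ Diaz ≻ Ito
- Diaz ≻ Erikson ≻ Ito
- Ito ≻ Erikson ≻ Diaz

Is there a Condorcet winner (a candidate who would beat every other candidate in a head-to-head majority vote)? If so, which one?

Erikson

Head-to-head results (7 voters total):
Ito vs Erikson: Erikson wins 6–1.
Ito vs Diaz: Diaz wins 5–2.
Erikson vs Diaz: Erikson wins 5–2.
Erikson beats each rival — Ito (6–1), Diaz (5–2) — so Erikson is the Condorcet winner.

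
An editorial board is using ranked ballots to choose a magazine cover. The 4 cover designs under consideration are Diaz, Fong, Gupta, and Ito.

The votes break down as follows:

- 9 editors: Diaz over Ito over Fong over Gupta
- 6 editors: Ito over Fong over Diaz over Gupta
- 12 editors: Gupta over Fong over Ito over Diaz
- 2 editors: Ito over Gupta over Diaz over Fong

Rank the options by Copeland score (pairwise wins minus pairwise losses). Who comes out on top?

Ito

Pairwise results:
  Diaz vs Fong: Fong wins 18–11.
  Diaz vs Gupta: Diaz wins 15–14.
  Diaz vs Ito: Ito wins 20–9.
  Fong vs Gupta: Fong wins 15–14.
  Fong vs Ito: Ito wins 17–12.
  Gupta vs Ito: Ito wins 17–12.
Copeland scores (wins − losses):
  Diaz: 1 − 2 = -1
  Fong: 2 − 1 = 1
  Gupta: 0 − 3 = -3
  Ito: 3 − 0 = 3
Ito has the best Copeland score.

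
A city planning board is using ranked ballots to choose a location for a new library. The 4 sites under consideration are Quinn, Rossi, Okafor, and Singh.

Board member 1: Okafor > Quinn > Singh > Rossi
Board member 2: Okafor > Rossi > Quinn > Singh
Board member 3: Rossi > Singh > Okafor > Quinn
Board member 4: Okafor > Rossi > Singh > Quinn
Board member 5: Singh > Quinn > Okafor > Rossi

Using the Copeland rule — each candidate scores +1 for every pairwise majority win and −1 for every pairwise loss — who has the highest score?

Pairwise results:
  Quinn vs Rossi: Rossi wins 3–2.
  Quinn vs Okafor: Okafor wins 4–1.
  Quinn vs Singh: Singh wins 3–2.
  Rossi vs Okafor: Okafor wins 4–1.
  Rossi vs Singh: Rossi wins 3–2.
  Okafor vs Singh: Okafor wins 3–2.
Copeland scores (wins − losses):
  Quinn: 0 − 3 = -3
  Rossi: 2 − 1 = 1
  Okafor: 3 − 0 = 3
  Singh: 1 − 2 = -1
Okafor has the best Copeland score.

Okafor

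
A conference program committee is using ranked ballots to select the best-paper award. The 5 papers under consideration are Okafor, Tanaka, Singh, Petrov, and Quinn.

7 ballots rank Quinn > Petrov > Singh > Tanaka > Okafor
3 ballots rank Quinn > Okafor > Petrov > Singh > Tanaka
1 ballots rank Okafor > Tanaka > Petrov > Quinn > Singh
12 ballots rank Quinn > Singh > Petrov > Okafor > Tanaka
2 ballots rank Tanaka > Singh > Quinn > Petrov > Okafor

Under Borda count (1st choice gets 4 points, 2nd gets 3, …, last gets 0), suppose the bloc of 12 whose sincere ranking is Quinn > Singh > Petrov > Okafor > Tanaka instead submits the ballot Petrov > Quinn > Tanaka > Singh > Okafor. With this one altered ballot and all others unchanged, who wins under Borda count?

Borda totals with the altered ballot: Okafor 13, Tanaka 42, Singh 35, Petrov 79, Quinn 81.
The winner is unchanged: still Quinn.

Quinn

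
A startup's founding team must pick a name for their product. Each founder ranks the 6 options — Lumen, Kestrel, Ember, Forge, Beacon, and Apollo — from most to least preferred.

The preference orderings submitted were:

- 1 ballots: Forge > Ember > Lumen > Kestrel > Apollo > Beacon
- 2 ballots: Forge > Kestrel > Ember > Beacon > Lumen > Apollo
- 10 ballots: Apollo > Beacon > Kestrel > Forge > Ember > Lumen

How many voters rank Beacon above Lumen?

Ballots ranking Beacon above Lumen: 2+10 = 12.
Ballots ranking Lumen above Beacon: 1.
So 12 of 13 voters prefer Beacon to Lumen.

12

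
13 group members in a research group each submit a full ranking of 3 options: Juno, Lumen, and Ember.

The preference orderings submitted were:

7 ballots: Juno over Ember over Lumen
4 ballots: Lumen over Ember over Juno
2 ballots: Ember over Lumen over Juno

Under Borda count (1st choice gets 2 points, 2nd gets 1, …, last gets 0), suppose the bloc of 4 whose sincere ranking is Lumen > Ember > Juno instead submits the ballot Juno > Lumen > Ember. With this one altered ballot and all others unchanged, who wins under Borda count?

Borda totals with the altered ballot: Juno 22, Lumen 6, Ember 11.
The switch changes the winner from Ember to Juno.

Juno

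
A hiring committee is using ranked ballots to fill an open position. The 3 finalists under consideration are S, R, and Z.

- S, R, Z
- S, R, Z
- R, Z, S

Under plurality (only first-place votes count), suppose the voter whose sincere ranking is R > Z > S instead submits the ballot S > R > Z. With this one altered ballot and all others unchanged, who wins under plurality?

First-place totals with the altered ballot: S 3, R 0, Z 0.
The winner is unchanged: still S.

S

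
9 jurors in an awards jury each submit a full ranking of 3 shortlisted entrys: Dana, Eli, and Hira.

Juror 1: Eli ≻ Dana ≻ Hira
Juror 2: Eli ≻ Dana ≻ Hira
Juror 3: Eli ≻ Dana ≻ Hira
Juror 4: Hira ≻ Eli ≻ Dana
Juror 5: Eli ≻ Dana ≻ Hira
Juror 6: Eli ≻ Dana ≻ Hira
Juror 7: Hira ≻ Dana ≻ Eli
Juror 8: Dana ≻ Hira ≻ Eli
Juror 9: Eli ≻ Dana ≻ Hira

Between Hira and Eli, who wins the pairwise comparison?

Eli

Ballots ranking Hira above Eli: 3.
Ballots ranking Eli above Hira: 6.
Eli wins the head-to-head, 6–3.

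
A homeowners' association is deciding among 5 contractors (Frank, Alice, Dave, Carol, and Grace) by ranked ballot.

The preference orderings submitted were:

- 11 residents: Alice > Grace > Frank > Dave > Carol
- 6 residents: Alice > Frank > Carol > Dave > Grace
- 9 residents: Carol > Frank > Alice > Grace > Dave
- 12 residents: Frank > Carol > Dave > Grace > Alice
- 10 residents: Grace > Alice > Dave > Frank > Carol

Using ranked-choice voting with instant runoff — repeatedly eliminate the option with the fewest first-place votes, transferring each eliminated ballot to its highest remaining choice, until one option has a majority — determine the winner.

Round 1: Alice 17, Frank 12, Grace 10, Carol 9, Dave 0. Dave has the fewest and is eliminated.
Round 2: Alice 17, Frank 12, Grace 10, Carol 9. Carol has the fewest and is eliminated.
Round 3: Frank 21, Alice 17, Grace 10. Grace has the fewest and is eliminated.
Round 4: Alice 27, Frank 21. Alice has a majority.

Alice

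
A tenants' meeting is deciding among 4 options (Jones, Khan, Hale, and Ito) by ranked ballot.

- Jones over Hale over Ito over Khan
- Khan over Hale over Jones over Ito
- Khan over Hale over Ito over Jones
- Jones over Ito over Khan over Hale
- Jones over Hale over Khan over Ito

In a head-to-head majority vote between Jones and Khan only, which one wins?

Ballots ranking Jones above Khan: 3.
Ballots ranking Khan above Jones: 2.
Jones wins the head-to-head, 3–2.

Jones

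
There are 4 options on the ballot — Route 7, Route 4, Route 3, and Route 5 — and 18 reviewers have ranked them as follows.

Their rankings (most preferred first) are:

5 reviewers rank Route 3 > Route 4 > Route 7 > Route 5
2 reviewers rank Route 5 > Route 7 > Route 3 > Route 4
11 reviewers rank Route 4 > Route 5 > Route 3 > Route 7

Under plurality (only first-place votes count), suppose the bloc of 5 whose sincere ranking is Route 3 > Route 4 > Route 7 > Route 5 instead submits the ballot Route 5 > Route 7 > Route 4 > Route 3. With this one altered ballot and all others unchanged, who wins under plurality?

Route 4

First-place totals with the altered ballot: Route 7 0, Route 4 11, Route 3 0, Route 5 7.
The winner is unchanged: still Route 4.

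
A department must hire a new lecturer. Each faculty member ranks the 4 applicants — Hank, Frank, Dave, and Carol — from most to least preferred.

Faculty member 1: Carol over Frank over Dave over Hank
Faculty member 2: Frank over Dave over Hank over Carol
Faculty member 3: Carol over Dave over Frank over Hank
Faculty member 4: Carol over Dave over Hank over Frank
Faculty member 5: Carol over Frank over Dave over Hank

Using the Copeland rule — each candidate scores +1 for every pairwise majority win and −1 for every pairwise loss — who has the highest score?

Carol

Pairwise results:
  Hank vs Frank: Frank wins 4–1.
  Hank vs Dave: Dave wins 5–0.
  Hank vs Carol: Carol wins 4–1.
  Frank vs Dave: Frank wins 3–2.
  Frank vs Carol: Carol wins 4–1.
  Dave vs Carol: Carol wins 4–1.
Copeland scores (wins − losses):
  Hank: 0 − 3 = -3
  Frank: 2 − 1 = 1
  Dave: 1 − 2 = -1
  Carol: 3 − 0 = 3
Carol has the best Copeland score.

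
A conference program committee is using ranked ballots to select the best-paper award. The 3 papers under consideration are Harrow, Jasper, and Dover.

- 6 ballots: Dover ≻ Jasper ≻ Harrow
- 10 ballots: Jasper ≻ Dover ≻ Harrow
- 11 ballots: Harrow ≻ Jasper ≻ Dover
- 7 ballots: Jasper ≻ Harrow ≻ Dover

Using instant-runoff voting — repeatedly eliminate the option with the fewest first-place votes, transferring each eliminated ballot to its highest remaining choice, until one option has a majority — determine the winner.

Jasper

Round 1: Jasper 17, Harrow 11, Dover 6. Dover has the fewest and is eliminated.
Round 2: Jasper 23, Harrow 11. Jasper has a majority.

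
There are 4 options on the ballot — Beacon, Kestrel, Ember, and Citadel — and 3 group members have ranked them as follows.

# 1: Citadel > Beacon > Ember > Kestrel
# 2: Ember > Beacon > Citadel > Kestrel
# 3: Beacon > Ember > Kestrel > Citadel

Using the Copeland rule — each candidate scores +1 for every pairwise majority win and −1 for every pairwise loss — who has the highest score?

Beacon

Pairwise results:
  Beacon vs Kestrel: Beacon wins 3–0.
  Beacon vs Ember: Beacon wins 2–1.
  Beacon vs Citadel: Beacon wins 2–1.
  Kestrel vs Ember: Ember wins 3–0.
  Kestrel vs Citadel: Citadel wins 2–1.
  Ember vs Citadel: Ember wins 2–1.
Copeland scores (wins − losses):
  Beacon: 3 − 0 = 3
  Kestrel: 0 − 3 = -3
  Ember: 2 − 1 = 1
  Citadel: 1 − 2 = -1
Beacon has the best Copeland score.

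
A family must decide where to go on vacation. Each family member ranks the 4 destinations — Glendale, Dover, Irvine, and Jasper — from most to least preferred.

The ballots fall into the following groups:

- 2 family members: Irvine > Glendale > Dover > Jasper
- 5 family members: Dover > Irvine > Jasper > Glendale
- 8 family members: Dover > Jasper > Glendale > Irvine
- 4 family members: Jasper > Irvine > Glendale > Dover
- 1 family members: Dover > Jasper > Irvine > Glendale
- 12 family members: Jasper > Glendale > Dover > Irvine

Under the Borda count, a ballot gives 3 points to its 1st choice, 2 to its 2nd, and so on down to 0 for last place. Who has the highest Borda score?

Borda scores:
  Glendale: 2·2 + 5·0 + 8·1 + 4·1 + 0 + 12·2 = 40
  Dover: 2·1 + 5·3 + 8·3 + 4·0 + 3 + 12·1 = 56
  Irvine: 2·3 + 5·2 + 8·0 + 4·2 + 1 + 12·0 = 25
  Jasper: 2·0 + 5·1 + 8·2 + 4·3 + 2 + 12·3 = 71
Jasper has the highest total.

Jasper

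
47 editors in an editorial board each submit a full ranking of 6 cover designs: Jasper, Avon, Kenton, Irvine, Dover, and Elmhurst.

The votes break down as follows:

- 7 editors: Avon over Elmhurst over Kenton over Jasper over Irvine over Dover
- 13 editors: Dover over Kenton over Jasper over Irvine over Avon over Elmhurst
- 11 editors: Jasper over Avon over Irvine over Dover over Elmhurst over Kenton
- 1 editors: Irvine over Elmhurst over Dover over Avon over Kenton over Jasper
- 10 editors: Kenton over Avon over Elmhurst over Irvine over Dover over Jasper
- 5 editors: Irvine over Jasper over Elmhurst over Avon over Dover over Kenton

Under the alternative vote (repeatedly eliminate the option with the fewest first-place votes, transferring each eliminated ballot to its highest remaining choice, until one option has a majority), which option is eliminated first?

Round 1: Dover 13, Jasper 11, Kenton 10, Avon 7, Irvine 6, Elmhurst 0. Elmhurst has the fewest and is eliminated.
Round 2: Dover 13, Jasper 11, Kenton 10, Avon 7, Irvine 6. Irvine has the fewest and is eliminated.
Round 3: Jasper 16, Dover 14, Kenton 10, Avon 7. Avon has the fewest and is eliminated.
Round 4: Kenton 17, Jasper 16, Dover 14. Dover has the fewest and is eliminated.
Round 5: Kenton 31, Jasper 16. Kenton has a majority.

Elmhurst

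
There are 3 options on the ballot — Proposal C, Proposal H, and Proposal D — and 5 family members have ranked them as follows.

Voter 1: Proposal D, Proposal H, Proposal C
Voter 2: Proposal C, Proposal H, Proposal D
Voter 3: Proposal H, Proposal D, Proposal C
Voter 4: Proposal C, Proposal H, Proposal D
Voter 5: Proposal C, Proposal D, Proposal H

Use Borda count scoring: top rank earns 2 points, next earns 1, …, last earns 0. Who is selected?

Proposal C

Borda scores:
  Proposal C: 0 + 2 + 0 + 2 + 2 = 6
  Proposal H: 1 + 1 + 2 + 1 + 0 = 5
  Proposal D: 2 + 0 + 1 + 0 + 1 = 4
Proposal C has the highest total.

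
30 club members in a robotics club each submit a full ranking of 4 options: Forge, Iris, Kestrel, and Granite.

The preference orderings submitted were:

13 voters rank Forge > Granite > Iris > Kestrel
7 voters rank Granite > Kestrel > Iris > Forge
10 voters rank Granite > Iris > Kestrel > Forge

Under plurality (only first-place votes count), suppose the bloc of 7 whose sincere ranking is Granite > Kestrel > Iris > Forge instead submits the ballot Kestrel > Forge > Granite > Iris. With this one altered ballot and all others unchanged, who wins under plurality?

First-place totals with the altered ballot: Forge 13, Iris 0, Kestrel 7, Granite 10.
The switch changes the winner from Granite to Forge.

Forge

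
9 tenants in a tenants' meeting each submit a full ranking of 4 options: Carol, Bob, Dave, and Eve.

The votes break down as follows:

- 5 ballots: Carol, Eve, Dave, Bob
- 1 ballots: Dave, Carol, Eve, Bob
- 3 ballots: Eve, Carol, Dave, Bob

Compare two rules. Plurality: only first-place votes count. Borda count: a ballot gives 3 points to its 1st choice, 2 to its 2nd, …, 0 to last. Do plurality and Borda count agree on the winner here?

Plurality first-place counts: Carol 5, Bob 0, Dave 1, Eve 3 → Carol.
Borda totals: Carol 23, Bob 0, Dave 11, Eve 20 → Carol.
The two rules agree on Carol.

Yes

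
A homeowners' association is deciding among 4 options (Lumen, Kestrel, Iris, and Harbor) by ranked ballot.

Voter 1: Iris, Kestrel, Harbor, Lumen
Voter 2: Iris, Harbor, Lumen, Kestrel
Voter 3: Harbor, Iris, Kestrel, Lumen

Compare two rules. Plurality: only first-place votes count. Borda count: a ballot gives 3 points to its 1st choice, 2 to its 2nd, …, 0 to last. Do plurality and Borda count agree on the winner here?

Plurality first-place counts: Lumen 0, Kestrel 0, Iris 2, Harbor 1 → Iris.
Borda totals: Lumen 1, Kestrel 3, Iris 8, Harbor 6 → Iris.
The two rules agree on Iris.

Yes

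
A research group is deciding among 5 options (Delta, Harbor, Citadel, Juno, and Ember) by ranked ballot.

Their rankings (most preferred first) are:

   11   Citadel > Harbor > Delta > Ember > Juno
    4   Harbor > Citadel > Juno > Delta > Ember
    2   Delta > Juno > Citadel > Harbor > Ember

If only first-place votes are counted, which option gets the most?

First-place vote totals:
  Delta: 2
  Harbor: 4
  Citadel: 11
  Juno: 0
  Ember: 0
Citadel has the most first-place votes.

Citadel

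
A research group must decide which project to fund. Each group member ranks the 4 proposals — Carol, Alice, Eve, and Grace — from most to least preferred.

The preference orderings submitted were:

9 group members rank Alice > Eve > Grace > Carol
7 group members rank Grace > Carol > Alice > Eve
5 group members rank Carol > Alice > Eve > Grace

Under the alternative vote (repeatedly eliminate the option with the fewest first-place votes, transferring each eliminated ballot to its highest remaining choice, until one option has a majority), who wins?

Alice

Round 1: Alice 9, Grace 7, Carol 5, Eve 0. Eve has the fewest and is eliminated.
Round 2: Alice 9, Grace 7, Carol 5. Carol has the fewest and is eliminated.
Round 3: Alice 14, Grace 7. Alice has a majority.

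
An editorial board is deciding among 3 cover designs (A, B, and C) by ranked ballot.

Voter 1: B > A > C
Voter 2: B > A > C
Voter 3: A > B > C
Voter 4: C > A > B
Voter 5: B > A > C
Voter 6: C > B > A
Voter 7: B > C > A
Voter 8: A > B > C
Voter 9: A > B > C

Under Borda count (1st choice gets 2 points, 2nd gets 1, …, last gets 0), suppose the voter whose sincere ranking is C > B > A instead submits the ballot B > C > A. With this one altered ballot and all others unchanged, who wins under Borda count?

B

Borda totals with the altered ballot: A 10, B 13, C 4.
The winner is unchanged: still B.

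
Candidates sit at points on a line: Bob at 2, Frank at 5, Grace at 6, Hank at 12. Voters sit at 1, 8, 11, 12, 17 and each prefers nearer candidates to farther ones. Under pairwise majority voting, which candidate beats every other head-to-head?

With single-peaked preferences on a line, the Condorcet winner is the candidate closest to the median voter.
The median voter (position 11) is closest to Hank at 12.
Check: Hank vs Grace — voters closer to Hank: 3 of 5.

Hank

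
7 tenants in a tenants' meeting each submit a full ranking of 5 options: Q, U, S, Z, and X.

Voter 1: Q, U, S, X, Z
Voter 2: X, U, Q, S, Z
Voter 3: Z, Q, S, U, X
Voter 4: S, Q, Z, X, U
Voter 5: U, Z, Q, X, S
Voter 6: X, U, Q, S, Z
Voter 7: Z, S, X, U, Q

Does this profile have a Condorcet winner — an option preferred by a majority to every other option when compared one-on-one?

Head-to-head results (7 voters total):
Q vs U: U wins 4–3.
Q vs S: Q wins 5–2.
Q vs Z: Q wins 4–3.
Q vs X: Q wins 4–3.
U vs S: U wins 4–3.
U vs Z: U wins 4–3.
U vs X: X wins 4–3.
S vs Z: S wins 4–3.
S vs X: S wins 4–3.
Z vs X: Z wins 4–3.
No candidate beats all others: Q beats X beats U beats Q, a majority cycle.

No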